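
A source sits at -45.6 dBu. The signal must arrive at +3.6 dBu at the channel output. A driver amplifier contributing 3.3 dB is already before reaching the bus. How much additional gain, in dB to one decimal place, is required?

The required make-up gain is the shortfall in the dB sum.
G = +3.6 − (-45.6) − 3.3 = 45.9 dB.

45.9 dB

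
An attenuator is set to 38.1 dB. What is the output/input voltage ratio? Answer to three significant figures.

0.0124

Voltage ratio = 10^(dB/20).
10^(-38.1/20) = 10^(-1.905) = 0.0124.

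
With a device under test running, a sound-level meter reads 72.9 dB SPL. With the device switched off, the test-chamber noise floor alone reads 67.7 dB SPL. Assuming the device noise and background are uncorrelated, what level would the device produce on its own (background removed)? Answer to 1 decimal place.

Subtract intensities: L_src = 10·log₁₀(10^(L_total/10) − 10^(L_bg/10)).
L_src = 10·log₁₀(10^(72.9/10) − 10^(67.7/10)) = 10·log₁₀(13610000) = 71.3 dB SPL.

71.3 dB SPL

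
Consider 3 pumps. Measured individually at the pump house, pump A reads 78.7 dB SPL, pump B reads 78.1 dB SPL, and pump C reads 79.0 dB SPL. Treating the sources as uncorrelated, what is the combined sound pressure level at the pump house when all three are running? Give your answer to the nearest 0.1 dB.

83.4 dB SPL

Add the sources as powers (linear), then convert back to dB:
L_total = 10·log₁₀(10^(78.7/10) + 10^(78.1/10) + 10^(79.0/10)) = 10·log₁₀(218100000) = 83.4 dB SPL.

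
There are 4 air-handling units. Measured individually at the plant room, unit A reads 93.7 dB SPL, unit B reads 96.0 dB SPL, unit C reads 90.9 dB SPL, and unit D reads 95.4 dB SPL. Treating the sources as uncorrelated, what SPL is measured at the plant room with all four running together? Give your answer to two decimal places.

Add the sources as powers (linear), then convert back to dB:
L_total = 10·log₁₀(10^(93.7/10) + 10^(96.0/10) + 10^(90.9/10) + 10^(95.4/10)) = 10·log₁₀(11023000000) = 100.42 dB SPL.

100.42 dB SPL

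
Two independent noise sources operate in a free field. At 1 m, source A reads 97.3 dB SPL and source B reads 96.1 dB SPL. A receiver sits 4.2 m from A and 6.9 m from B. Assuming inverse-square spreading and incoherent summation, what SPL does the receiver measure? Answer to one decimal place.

At the listener: L_A = 97.3 − 20·log₁₀(4.2) = 84.84 dB; L_B = 96.1 − 20·log₁₀(6.9) = 79.32 dB.
Combined: 10·log₁₀(10^(84.84/10)+10^(79.32/10)) = 85.9 dB SPL.

85.9 dB SPL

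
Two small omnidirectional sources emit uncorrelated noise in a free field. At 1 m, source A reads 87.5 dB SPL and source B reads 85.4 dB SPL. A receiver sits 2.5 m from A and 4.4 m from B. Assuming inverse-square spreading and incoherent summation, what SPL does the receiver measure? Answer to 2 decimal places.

80.33 dB SPL

At the listener: L_A = 87.5 − 20·log₁₀(2.5) = 79.541 dB; L_B = 85.4 − 20·log₁₀(4.4) = 72.531 dB.
Combined: 10·log₁₀(10^(79.541/10)+10^(72.531/10)) = 80.33 dB SPL.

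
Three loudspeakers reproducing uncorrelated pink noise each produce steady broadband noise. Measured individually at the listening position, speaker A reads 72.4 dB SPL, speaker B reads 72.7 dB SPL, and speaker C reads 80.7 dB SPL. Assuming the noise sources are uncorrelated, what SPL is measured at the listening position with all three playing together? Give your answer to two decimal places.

81.86 dB SPL

Uncorrelated sources add in intensity (power), not in dB.
L_total = 10·log₁₀(10^(72.4/10) + 10^(72.7/10) + 10^(80.7/10)) = 10·log₁₀(153500000) = 81.86 dB SPL.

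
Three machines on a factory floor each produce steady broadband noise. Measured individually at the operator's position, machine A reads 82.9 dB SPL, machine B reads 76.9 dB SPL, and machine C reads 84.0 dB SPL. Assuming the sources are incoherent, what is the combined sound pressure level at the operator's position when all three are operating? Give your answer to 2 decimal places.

Add the sources as powers (linear), then convert back to dB:
L_total = 10·log₁₀(10^(82.9/10) + 10^(76.9/10) + 10^(84.0/10)) = 10·log₁₀(495200000) = 86.95 dB SPL.

86.95 dB SPL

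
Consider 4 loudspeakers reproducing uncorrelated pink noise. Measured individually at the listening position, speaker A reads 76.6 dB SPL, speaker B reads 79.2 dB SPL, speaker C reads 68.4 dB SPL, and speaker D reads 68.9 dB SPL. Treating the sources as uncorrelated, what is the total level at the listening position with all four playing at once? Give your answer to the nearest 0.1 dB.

Incoherent sources sum as intensities:
L_total = 10·log₁₀(10^(76.6/10) + 10^(79.2/10) + 10^(68.4/10) + 10^(68.9/10)) = 10·log₁₀(143600000) = 81.6 dB SPL.

81.6 dB SPL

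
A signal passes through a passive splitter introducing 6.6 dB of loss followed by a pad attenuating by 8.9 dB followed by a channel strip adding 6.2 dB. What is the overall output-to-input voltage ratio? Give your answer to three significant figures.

0.343

Net gain = (−6.6) + (−8.9) + 6.2 = -9.3 dB.
Voltage ratio = 10^(-9.3/20) = 0.343.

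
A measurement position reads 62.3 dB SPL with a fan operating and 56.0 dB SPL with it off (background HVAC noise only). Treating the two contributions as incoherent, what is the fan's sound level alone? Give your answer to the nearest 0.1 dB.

61.1 dB SPL

Background correction is a power subtraction:
L_src = 10·log₁₀(10^(62.3/10) − 10^(56.0/10)) = 10·log₁₀(1300000) = 61.1 dB SPL.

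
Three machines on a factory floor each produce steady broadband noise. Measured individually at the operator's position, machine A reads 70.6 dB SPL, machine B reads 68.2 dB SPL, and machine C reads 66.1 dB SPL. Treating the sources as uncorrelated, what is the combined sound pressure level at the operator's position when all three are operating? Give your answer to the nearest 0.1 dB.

Incoherent sources sum as intensities:
L_total = 10·log₁₀(10^(70.6/10) + 10^(68.2/10) + 10^(66.1/10)) = 10·log₁₀(22160000) = 73.5 dB SPL.

73.5 dB SPL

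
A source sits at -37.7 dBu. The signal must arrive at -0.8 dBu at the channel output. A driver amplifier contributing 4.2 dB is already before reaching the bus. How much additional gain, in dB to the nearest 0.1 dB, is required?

The required make-up gain is the shortfall in the dB sum.
G = -0.8 − (-37.7) − 4.2 = 32.7 dB.

32.7 dB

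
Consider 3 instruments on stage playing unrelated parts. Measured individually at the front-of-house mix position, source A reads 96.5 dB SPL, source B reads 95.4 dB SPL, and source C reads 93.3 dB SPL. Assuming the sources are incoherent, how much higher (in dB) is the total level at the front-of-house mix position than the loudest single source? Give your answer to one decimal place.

3.5 dB

Uncorrelated sources add in intensity (power), not in dB.
L_total = 10·log₁₀(10^(96.5/10) + 10^(95.4/10) + 10^(93.3/10)) = 100.03 dB SPL.
Excess over the loudest (96.5 dB): 100.03 − 96.5 = 3.5 dB.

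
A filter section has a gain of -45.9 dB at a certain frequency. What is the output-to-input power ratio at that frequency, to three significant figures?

Power ratio = 10^(dB/10).
10^(-45.9/10) = 10^(-4.590) = 0.0000257.

0.0000257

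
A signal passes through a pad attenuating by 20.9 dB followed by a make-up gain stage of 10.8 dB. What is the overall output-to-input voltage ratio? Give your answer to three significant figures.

0.313

Net gain = (−20.9) + 10.8 = -10.1 dB.
Voltage ratio = 10^(-10.1/20) = 0.313.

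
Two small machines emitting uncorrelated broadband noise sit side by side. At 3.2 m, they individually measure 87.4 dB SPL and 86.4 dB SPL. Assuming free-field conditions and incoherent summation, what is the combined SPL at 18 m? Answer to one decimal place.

Combined at 3.2 m: 10·log₁₀(10^(87.4/10)+10^(86.4/10)) = 89.94 dB SPL.
Then apply −20·log₁₀(18/3.2) = -15.00 dB → 74.9 dB SPL.

74.9 dB SPL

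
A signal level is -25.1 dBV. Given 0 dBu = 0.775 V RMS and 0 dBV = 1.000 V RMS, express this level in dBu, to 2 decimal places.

-22.89 dBu

The offset between the scales is 20·log₁₀(0.775/1.000) = −2.214 dB.
So dBu = -25.1 + 2.214 = -22.89 dBu.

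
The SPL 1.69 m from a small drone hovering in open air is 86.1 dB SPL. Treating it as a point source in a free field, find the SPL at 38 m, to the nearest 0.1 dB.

59.1 dB SPL

Inverse-square spreading gives ΔL = −20·log₁₀(d₂/d₁).
ΔL = −20·log₁₀(38/1.69) = -27.04 dB, so L₂ = 86.1 + (-27.04) = 59.1 dB SPL.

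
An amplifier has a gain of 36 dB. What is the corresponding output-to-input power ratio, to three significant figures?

Power ratio = 10^(dB/10).
10^(36/10) = 10^(3.600) = 3980.

3980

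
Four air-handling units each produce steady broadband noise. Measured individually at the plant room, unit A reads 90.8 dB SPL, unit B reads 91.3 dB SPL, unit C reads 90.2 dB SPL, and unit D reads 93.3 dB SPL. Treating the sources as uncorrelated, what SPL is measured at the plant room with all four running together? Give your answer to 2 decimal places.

97.59 dB SPL

Add the sources as powers (linear), then convert back to dB:
L_total = 10·log₁₀(10^(90.8/10) + 10^(91.3/10) + 10^(90.2/10) + 10^(93.3/10)) = 10·log₁₀(5736000000) = 97.59 dB SPL.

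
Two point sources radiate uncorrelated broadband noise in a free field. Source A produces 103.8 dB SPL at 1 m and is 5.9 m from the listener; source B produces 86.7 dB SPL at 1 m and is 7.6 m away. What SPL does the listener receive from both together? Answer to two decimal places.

At the listener: L_A = 103.8 − 20·log₁₀(5.9) = 88.383 dB; L_B = 86.7 − 20·log₁₀(7.6) = 69.084 dB.
Combined: 10·log₁₀(10^(88.383/10)+10^(69.084/10)) = 88.43 dB SPL.

88.43 dB SPL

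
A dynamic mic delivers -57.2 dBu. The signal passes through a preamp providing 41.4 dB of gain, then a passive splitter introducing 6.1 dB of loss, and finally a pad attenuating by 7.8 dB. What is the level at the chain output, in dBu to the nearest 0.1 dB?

Cascaded gains and losses add directly in dB.
-57.2 + 41.4 − 6.1 − 7.8 = -29.7 dBu.

-29.7 dBu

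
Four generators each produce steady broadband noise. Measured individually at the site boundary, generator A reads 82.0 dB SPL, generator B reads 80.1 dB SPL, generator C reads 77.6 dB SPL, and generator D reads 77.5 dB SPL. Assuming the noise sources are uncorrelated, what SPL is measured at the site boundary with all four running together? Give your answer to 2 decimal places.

85.74 dB SPL

Uncorrelated sources add in intensity (power), not in dB.
L_total = 10·log₁₀(10^(82.0/10) + 10^(80.1/10) + 10^(77.6/10) + 10^(77.5/10)) = 10·log₁₀(374600000) = 85.74 dB SPL.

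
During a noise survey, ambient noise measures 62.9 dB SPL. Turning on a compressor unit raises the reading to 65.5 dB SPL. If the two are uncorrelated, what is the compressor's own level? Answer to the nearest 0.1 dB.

62.0 dB SPL

Subtract intensities: L_src = 10·log₁₀(10^(L_total/10) − 10^(L_bg/10)).
L_src = 10·log₁₀(10^(65.5/10) − 10^(62.9/10)) = 10·log₁₀(1598000) = 62.0 dB SPL.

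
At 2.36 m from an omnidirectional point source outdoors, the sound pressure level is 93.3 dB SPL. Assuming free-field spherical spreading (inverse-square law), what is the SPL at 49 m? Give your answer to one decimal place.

67.0 dB SPL

For a point source in a free field, ΔL = −20·log₁₀(d₂/d₁).
ΔL = −20·log₁₀(49/2.36) = -26.35 dB, so L₂ = 93.3 + (-26.35) = 67.0 dB SPL.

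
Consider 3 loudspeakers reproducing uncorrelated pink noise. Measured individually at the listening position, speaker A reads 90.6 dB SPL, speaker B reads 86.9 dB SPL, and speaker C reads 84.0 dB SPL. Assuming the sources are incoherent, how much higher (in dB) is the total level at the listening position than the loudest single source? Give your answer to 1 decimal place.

2.2 dB

Uncorrelated sources add in intensity (power), not in dB.
L_total = 10·log₁₀(10^(90.6/10) + 10^(86.9/10) + 10^(84.0/10)) = 92.76 dB SPL.
Excess over the loudest (90.6 dB): 92.76 − 90.6 = 2.2 dB.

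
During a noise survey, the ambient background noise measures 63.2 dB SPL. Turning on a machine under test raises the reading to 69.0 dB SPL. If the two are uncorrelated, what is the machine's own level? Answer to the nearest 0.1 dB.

67.7 dB SPL

Remove the background by subtracting linear intensities:
L_src = 10·log₁₀(10^(69.0/10) − 10^(63.2/10)) = 10·log₁₀(5854000) = 67.7 dB SPL.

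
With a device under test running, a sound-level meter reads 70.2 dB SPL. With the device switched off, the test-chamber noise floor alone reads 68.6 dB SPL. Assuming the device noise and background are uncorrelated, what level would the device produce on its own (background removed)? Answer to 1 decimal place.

65.1 dB SPL

Subtract intensities: L_src = 10·log₁₀(10^(L_total/10) − 10^(L_bg/10)).
L_src = 10·log₁₀(10^(70.2/10) − 10^(68.6/10)) = 10·log₁₀(3227000) = 65.1 dB SPL.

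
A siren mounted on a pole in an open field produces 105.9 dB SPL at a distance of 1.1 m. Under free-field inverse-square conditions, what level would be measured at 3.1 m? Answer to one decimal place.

Inverse-square spreading gives ΔL = −20·log₁₀(d₂/d₁).
ΔL = −20·log₁₀(3.1/1.1) = -9.00 dB, so L₂ = 105.9 + (-9.00) = 96.9 dB SPL.

96.9 dB SPL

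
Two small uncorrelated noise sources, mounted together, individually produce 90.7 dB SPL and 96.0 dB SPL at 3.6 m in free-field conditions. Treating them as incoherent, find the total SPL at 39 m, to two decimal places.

Combined at 3.6 m: 10·log₁₀(10^(90.7/10)+10^(96.0/10)) = 97.123 dB SPL.
Then apply −20·log₁₀(39/3.6) = -20.695 dB → 76.43 dB SPL.

76.43 dB SPL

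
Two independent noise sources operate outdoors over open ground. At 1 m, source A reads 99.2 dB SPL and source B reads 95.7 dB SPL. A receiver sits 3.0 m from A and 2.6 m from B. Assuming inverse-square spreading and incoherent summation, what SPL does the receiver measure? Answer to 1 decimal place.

91.7 dB SPL

At the listener: L_A = 99.2 − 20·log₁₀(3.0) = 89.66 dB; L_B = 95.7 − 20·log₁₀(2.6) = 87.40 dB.
Combined: 10·log₁₀(10^(89.66/10)+10^(87.40/10)) = 91.7 dB SPL.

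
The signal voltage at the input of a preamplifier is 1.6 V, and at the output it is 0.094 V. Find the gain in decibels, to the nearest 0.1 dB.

-24.6 dB

Voltage ratio → dB uses the 20·log₁₀ form:
20·log₁₀(0.094/1.6) = 20·log₁₀(0.05875) = -24.6 dB.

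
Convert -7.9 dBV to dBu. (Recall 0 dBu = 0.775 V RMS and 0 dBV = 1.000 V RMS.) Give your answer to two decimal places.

The offset between the scales is 20·log₁₀(0.775/1.000) = −2.214 dB.
So dBu = -7.9 + 2.214 = -5.69 dBu.

-5.69 dBu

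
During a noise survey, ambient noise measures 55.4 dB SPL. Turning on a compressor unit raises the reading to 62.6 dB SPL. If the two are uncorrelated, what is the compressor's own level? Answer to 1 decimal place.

61.7 dB SPL

Subtract intensities: L_src = 10·log₁₀(10^(L_total/10) − 10^(L_bg/10)).
L_src = 10·log₁₀(10^(62.6/10) − 10^(55.4/10)) = 10·log₁₀(1473000) = 61.7 dB SPL.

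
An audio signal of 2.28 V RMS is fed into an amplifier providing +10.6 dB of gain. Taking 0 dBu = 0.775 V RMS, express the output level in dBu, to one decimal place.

Input level: 20·log₁₀(2.28/0.775) = 9.37 dBu.
Output: 9.37 + 10.6 = +20.0 dBu.

+20.0 dBu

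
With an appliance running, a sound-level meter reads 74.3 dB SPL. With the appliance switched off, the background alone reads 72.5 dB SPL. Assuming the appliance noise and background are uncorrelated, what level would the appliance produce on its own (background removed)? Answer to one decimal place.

69.6 dB SPL

Background correction is a power subtraction:
L_src = 10·log₁₀(10^(74.3/10) − 10^(72.5/10)) = 10·log₁₀(9133000) = 69.6 dB SPL.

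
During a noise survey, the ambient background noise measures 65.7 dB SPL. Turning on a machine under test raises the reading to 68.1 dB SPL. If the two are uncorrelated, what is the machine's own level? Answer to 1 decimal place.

Background correction is a power subtraction:
L_src = 10·log₁₀(10^(68.1/10) − 10^(65.7/10)) = 10·log₁₀(2741000) = 64.4 dB SPL.

64.4 dB SPL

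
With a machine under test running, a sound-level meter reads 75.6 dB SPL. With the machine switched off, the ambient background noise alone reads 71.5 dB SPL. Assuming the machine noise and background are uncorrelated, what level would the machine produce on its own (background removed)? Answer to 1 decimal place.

Remove the background by subtracting linear intensities:
L_src = 10·log₁₀(10^(75.6/10) − 10^(71.5/10)) = 10·log₁₀(22180000) = 73.5 dB SPL.

73.5 dB SPL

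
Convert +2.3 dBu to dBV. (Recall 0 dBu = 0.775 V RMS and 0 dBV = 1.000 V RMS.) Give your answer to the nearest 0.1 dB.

The offset between the scales is 20·log₁₀(0.775/1.000) = −2.214 dB.
So dBV = +2.3 − 2.214 = +0.1 dBV.

+0.1 dBV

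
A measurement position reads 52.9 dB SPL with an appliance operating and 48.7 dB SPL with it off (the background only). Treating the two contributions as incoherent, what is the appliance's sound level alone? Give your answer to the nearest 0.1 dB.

50.8 dB SPL

Background correction is a power subtraction:
L_src = 10·log₁₀(10^(52.9/10) − 10^(48.7/10)) = 10·log₁₀(120900) = 50.8 dB SPL.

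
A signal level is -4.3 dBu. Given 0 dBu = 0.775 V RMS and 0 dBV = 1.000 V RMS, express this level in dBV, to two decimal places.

-6.51 dBV

The offset between the scales is 20·log₁₀(0.775/1.000) = −2.214 dB.
So dBV = -4.3 − 2.214 = -6.51 dBV.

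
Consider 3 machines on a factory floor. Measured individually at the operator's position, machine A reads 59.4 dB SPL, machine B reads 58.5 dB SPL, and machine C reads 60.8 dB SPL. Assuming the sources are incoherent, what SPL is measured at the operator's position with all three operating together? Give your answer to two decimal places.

64.44 dB SPL

Add the sources as powers (linear), then convert back to dB:
L_total = 10·log₁₀(10^(59.4/10) + 10^(58.5/10) + 10^(60.8/10)) = 10·log₁₀(2781000) = 64.44 dB SPL.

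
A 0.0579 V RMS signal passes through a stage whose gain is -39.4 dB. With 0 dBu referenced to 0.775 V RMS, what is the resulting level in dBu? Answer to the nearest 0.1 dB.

-61.9 dBu

Input level: 20·log₁₀(0.0579/0.775) = -22.53 dBu.
Output: -22.53 − 39.4 = -61.9 dBu.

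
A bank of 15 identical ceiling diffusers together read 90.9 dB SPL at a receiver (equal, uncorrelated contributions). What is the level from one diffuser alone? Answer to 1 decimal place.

79.1 dB SPL

15 equal incoherent sources add 10·log₁₀(15) = 11.76 dB over one source.
L_one = 90.9 − 11.76 = 79.1 dB SPL.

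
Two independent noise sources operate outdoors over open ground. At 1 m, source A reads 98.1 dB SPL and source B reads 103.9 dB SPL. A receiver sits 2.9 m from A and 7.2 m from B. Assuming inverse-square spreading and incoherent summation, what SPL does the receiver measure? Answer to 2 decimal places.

90.94 dB SPL

At the listener: L_A = 98.1 − 20·log₁₀(2.9) = 88.852 dB; L_B = 103.9 − 20·log₁₀(7.2) = 86.753 dB.
Combined: 10·log₁₀(10^(88.852/10)+10^(86.753/10)) = 90.94 dB SPL.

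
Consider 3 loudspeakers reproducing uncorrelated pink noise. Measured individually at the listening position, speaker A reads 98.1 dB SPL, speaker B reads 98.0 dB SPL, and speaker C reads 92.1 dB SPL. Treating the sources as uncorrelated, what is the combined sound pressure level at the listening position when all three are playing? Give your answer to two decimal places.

Add the sources as powers (linear), then convert back to dB:
L_total = 10·log₁₀(10^(98.1/10) + 10^(98.0/10) + 10^(92.1/10)) = 10·log₁₀(14388000000) = 101.58 dB SPL.

101.58 dB SPL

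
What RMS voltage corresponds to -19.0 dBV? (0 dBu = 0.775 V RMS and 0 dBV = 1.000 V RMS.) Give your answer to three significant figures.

0.112 V

V = 1.000 V × 10^(-19.0/20).
= 1.000 × 0.1122 = 0.112 V.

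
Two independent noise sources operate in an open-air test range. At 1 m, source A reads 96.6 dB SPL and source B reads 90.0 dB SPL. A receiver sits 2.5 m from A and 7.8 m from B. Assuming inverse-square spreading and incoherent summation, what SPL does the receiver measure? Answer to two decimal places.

88.74 dB SPL

At the listener: L_A = 96.6 − 20·log₁₀(2.5) = 88.641 dB; L_B = 90.0 − 20·log₁₀(7.8) = 72.158 dB.
Combined: 10·log₁₀(10^(88.641/10)+10^(72.158/10)) = 88.74 dB SPL.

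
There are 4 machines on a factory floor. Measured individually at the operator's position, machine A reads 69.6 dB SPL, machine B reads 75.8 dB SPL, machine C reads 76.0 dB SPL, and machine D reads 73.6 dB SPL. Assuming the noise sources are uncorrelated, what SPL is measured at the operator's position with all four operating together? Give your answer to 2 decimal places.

Incoherent sources sum as intensities:
L_total = 10·log₁₀(10^(69.6/10) + 10^(75.8/10) + 10^(76.0/10) + 10^(73.6/10)) = 10·log₁₀(109900000) = 80.41 dB SPL.

80.41 dB SPL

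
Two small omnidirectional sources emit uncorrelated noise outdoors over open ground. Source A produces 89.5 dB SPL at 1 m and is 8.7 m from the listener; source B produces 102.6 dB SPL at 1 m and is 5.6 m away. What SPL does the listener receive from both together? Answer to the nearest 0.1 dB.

87.7 dB SPL

At the listener: L_A = 89.5 − 20·log₁₀(8.7) = 70.71 dB; L_B = 102.6 − 20·log₁₀(5.6) = 87.64 dB.
Combined: 10·log₁₀(10^(70.71/10)+10^(87.64/10)) = 87.7 dB SPL.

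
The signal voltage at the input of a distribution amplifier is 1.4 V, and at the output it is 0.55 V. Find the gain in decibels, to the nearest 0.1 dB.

-8.1 dB

Voltage ratio → dB uses the 20·log₁₀ form:
20·log₁₀(0.55/1.4) = 20·log₁₀(0.3929) = -8.1 dB.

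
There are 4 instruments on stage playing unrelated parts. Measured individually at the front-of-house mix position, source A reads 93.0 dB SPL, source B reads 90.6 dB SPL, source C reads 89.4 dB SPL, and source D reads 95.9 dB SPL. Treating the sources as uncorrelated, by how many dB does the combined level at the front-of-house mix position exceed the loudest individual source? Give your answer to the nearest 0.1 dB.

3.1 dB

Incoherent sources sum as intensities:
L_total = 10·log₁₀(10^(93.0/10) + 10^(90.6/10) + 10^(89.4/10) + 10^(95.9/10)) = 98.98 dB SPL.
Excess over the loudest (95.9 dB): 98.98 − 95.9 = 3.1 dB.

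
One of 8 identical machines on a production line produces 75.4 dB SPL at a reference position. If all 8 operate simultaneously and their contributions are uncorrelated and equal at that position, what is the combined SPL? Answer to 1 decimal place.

8 equal incoherent sources raise the level by 10·log₁₀(8) = 9.03 dB.
L_total = 75.4 + 9.03 = 84.4 dB SPL.

84.4 dB SPL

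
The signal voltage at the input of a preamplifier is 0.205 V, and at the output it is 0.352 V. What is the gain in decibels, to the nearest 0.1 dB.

Voltage ratio → dB uses the 20·log₁₀ form:
20·log₁₀(0.352/0.205) = 20·log₁₀(1.717) = 4.7 dB.

4.7 dB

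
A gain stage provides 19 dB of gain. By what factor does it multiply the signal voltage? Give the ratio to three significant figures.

8.91

Voltage ratio = 10^(dB/20).
10^(19/20) = 10^(0.9500) = 8.91.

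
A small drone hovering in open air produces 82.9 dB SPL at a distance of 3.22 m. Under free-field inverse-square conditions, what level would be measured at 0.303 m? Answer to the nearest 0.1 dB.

For a point source in a free field, ΔL = −20·log₁₀(d₂/d₁).
ΔL = −20·log₁₀(0.303/3.22) = 20.53 dB, so L₂ = 82.9 + (20.53) = 103.4 dB SPL.

103.4 dB SPL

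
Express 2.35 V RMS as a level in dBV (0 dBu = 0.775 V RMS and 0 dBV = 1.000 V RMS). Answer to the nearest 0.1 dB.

+7.4 dBV

dBV = 20·log₁₀(V / 1.000 V).
20·log₁₀(2.35/1.000) = +7.4 dBV.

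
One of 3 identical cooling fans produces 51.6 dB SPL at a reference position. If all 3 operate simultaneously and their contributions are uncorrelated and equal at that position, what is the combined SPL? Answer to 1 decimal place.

3 equal incoherent sources raise the level by 10·log₁₀(3) = 4.77 dB.
L_total = 51.6 + 4.77 = 56.4 dB SPL.

56.4 dB SPL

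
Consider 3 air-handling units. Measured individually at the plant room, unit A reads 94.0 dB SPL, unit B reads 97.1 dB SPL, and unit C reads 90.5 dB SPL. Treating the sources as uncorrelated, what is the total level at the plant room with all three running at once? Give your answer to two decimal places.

99.43 dB SPL

Uncorrelated sources add in intensity (power), not in dB.
L_total = 10·log₁₀(10^(94.0/10) + 10^(97.1/10) + 10^(90.5/10)) = 10·log₁₀(8763000000) = 99.43 dB SPL.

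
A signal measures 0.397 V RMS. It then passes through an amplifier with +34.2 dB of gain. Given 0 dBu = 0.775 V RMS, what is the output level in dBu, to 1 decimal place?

+28.4 dBu

Input level: 20·log₁₀(0.397/0.775) = -5.81 dBu.
Output: -5.81 + 34.2 = +28.4 dBu.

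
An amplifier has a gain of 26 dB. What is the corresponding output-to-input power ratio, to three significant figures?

Power ratio = 10^(dB/10).
10^(26/10) = 10^(2.600) = 398.

398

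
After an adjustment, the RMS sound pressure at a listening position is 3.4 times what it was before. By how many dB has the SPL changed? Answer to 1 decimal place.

10.6 dB

SPL change from a pressure ratio uses the 20·log₁₀ form:
20·log₁₀(3.4) = 10.6 dB.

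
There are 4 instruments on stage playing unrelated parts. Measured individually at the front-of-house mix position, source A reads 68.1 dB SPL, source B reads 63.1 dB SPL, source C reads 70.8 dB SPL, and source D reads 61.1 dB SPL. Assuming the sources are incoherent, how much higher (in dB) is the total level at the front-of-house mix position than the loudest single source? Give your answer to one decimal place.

Add the sources as powers (linear), then convert back to dB:
L_total = 10·log₁₀(10^(68.1/10) + 10^(63.1/10) + 10^(70.8/10) + 10^(61.1/10)) = 73.39 dB SPL.
Excess over the loudest (70.8 dB): 73.39 − 70.8 = 2.6 dB.

2.6 dB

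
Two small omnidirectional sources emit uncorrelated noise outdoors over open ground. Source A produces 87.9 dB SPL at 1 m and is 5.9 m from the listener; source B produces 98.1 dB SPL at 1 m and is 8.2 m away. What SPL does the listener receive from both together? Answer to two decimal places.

At the listener: L_A = 87.9 − 20·log₁₀(5.9) = 72.483 dB; L_B = 98.1 − 20·log₁₀(8.2) = 79.824 dB.
Combined: 10·log₁₀(10^(72.483/10)+10^(79.824/10)) = 80.56 dB SPL.

80.56 dB SPL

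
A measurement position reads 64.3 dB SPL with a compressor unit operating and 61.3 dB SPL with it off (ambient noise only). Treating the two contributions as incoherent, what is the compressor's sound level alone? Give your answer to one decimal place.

Remove the background by subtracting linear intensities:
L_src = 10·log₁₀(10^(64.3/10) − 10^(61.3/10)) = 10·log₁₀(1343000) = 61.3 dB SPL.

61.3 dB SPL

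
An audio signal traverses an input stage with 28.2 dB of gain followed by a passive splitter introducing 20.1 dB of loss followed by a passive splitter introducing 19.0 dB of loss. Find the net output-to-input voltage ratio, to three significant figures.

0.285

Net gain = 28.2 + (−20.1) + (−19.0) = -10.9 dB.
Voltage ratio = 10^(-10.9/20) = 0.285.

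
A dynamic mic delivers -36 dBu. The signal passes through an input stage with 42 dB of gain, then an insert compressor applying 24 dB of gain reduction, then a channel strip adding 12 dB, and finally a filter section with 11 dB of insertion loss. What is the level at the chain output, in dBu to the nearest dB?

-17 dBu

In dB, series stages simply add:
-36 + 42 − 24 + 12 − 11 = -17 dBu.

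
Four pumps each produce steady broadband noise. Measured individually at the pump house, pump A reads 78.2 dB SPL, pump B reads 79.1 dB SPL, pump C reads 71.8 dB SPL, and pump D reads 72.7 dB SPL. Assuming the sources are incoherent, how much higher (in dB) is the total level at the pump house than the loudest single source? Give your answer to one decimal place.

3.5 dB

Incoherent sources sum as intensities:
L_total = 10·log₁₀(10^(78.2/10) + 10^(79.1/10) + 10^(71.8/10) + 10^(72.7/10)) = 82.58 dB SPL.
Excess over the loudest (79.1 dB): 82.58 − 79.1 = 3.5 dB.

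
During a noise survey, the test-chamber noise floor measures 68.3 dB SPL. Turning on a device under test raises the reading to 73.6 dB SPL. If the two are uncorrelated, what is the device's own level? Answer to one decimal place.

72.1 dB SPL

Background correction is a power subtraction:
L_src = 10·log₁₀(10^(73.6/10) − 10^(68.3/10)) = 10·log₁₀(16150000) = 72.1 dB SPL.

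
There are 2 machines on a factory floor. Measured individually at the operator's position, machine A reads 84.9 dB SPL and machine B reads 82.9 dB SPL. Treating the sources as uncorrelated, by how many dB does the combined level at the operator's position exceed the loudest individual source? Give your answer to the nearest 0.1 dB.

2.1 dB

Incoherent sources sum as intensities:
L_total = 10·log₁₀(10^(84.9/10) + 10^(82.9/10)) = 87.02 dB SPL.
Excess over the loudest (84.9 dB): 87.02 − 84.9 = 2.1 dB.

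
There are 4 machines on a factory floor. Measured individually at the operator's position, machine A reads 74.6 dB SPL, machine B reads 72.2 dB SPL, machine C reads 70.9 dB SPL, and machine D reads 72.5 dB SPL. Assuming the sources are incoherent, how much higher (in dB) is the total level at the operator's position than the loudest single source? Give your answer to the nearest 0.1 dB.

Add the sources as powers (linear), then convert back to dB:
L_total = 10·log₁₀(10^(74.6/10) + 10^(72.2/10) + 10^(70.9/10) + 10^(72.5/10)) = 78.78 dB SPL.
Excess over the loudest (74.6 dB): 78.78 − 74.6 = 4.2 dB.

4.2 dB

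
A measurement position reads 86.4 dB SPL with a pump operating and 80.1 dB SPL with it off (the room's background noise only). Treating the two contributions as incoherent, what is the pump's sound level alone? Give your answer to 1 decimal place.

85.2 dB SPL

Background correction is a power subtraction:
L_src = 10·log₁₀(10^(86.4/10) − 10^(80.1/10)) = 10·log₁₀(334200000) = 85.2 dB SPL.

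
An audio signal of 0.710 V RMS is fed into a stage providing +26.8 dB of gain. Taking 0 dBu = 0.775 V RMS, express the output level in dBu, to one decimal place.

+26.0 dBu

Input level: 20·log₁₀(0.710/0.775) = -0.76 dBu.
Output: -0.76 + 26.8 = +26.0 dBu.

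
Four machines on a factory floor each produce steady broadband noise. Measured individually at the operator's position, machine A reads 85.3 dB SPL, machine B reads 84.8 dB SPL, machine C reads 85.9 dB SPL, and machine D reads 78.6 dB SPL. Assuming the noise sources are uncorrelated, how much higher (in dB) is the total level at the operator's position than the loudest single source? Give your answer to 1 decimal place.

4.5 dB

Uncorrelated sources add in intensity (power), not in dB.
L_total = 10·log₁₀(10^(85.3/10) + 10^(84.8/10) + 10^(85.9/10) + 10^(78.6/10)) = 90.42 dB SPL.
Excess over the loudest (85.9 dB): 90.42 − 85.9 = 4.5 dB.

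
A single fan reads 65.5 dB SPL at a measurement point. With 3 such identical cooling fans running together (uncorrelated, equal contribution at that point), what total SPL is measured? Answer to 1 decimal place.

70.3 dB SPL

3 equal incoherent sources raise the level by 10·log₁₀(3) = 4.77 dB.
L_total = 65.5 + 4.77 = 70.3 dB SPL.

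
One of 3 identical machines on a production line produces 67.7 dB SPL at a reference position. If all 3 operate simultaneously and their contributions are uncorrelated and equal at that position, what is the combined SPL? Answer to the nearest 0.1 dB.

3 equal incoherent sources raise the level by 10·log₁₀(3) = 4.77 dB.
L_total = 67.7 + 4.77 = 72.5 dB SPL.

72.5 dB SPL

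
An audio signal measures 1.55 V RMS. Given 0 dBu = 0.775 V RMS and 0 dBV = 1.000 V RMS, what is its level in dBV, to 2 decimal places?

dBV = 20·log₁₀(V / 1.000 V).
20·log₁₀(1.55/1.000) = +3.81 dBV.

+3.81 dBV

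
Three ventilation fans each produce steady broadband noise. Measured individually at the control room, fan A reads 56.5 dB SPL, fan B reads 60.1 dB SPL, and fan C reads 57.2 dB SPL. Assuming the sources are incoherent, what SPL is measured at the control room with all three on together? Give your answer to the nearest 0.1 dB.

Incoherent sources sum as intensities:
L_total = 10·log₁₀(10^(56.5/10) + 10^(60.1/10) + 10^(57.2/10)) = 10·log₁₀(1995000) = 63.0 dB SPL.

63.0 dB SPL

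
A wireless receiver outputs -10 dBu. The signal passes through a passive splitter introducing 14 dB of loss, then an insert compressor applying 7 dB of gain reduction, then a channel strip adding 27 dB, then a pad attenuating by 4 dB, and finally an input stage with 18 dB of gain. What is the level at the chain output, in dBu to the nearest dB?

In dB, series stages simply add:
-10 − 14 − 7 + 27 − 4 + 18 = +10 dBu.

+10 dBu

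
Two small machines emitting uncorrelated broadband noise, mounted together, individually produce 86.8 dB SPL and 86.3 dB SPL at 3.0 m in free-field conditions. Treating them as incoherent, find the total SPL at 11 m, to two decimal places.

78.28 dB SPL

Combined at 3.0 m: 10·log₁₀(10^(86.8/10)+10^(86.3/10)) = 89.567 dB SPL.
Then apply −20·log₁₀(11/3.0) = -11.285 dB → 78.28 dB SPL.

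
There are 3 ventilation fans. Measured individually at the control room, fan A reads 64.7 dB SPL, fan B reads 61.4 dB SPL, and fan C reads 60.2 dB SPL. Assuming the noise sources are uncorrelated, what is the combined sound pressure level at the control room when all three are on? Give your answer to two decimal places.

67.31 dB SPL

Incoherent sources sum as intensities:
L_total = 10·log₁₀(10^(64.7/10) + 10^(61.4/10) + 10^(60.2/10)) = 10·log₁₀(5379000) = 67.31 dB SPL.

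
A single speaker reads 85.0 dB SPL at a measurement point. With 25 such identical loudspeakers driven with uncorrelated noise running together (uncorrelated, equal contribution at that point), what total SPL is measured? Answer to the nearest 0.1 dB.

99.0 dB SPL

25 equal incoherent sources raise the level by 10·log₁₀(25) = 13.98 dB.
L_total = 85.0 + 13.98 = 99.0 dB SPL.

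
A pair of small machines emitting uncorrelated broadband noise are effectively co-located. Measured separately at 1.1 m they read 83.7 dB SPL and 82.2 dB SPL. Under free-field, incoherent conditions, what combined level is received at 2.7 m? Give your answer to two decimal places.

Combined at 1.1 m: 10·log₁₀(10^(83.7/10)+10^(82.2/10)) = 86.025 dB SPL.
Then apply −20·log₁₀(2.7/1.1) = -7.799 dB → 78.23 dB SPL.

78.23 dB SPL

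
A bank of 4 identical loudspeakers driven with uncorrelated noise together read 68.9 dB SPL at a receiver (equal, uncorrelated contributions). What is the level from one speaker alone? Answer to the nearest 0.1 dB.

62.9 dB SPL

4 equal incoherent sources add 10·log₁₀(4) = 6.02 dB over one source.
L_one = 68.9 − 6.02 = 62.9 dB SPL.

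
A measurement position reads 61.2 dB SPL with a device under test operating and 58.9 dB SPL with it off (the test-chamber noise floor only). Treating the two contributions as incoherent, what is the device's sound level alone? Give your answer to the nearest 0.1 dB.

57.3 dB SPL

Remove the background by subtracting linear intensities:
L_src = 10·log₁₀(10^(61.2/10) − 10^(58.9/10)) = 10·log₁₀(542000) = 57.3 dB SPL.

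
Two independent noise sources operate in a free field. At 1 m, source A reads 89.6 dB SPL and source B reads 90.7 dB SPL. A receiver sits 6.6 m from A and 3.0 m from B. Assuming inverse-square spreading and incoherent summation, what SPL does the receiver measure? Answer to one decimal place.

81.8 dB SPL

At the listener: L_A = 89.6 − 20·log₁₀(6.6) = 73.21 dB; L_B = 90.7 − 20·log₁₀(3.0) = 81.16 dB.
Combined: 10·log₁₀(10^(73.21/10)+10^(81.16/10)) = 81.8 dB SPL.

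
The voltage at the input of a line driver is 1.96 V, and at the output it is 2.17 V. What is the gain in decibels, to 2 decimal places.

Voltage ratio → dB uses the 20·log₁₀ form:
20·log₁₀(2.17/1.96) = 20·log₁₀(1.107) = 0.88 dB.

0.88 dB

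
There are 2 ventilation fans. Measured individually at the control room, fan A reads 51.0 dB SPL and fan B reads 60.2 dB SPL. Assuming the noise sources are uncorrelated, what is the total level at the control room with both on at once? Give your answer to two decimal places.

60.69 dB SPL

Add the sources as powers (linear), then convert back to dB:
L_total = 10·log₁₀(10^(51.0/10) + 10^(60.2/10)) = 10·log₁₀(1173000) = 60.69 dB SPL.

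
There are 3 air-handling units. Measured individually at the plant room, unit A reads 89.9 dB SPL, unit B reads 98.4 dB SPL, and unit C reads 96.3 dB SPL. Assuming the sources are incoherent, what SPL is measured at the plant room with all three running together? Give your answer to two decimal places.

Uncorrelated sources add in intensity (power), not in dB.
L_total = 10·log₁₀(10^(89.9/10) + 10^(98.4/10) + 10^(96.3/10)) = 10·log₁₀(12161000000) = 100.85 dB SPL.

100.85 dB SPL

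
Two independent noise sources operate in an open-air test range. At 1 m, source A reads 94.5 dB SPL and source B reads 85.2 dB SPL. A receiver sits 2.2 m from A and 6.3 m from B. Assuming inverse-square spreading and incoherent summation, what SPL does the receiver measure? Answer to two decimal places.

87.71 dB SPL

At the listener: L_A = 94.5 − 20·log₁₀(2.2) = 87.652 dB; L_B = 85.2 − 20·log₁₀(6.3) = 69.213 dB.
Combined: 10·log₁₀(10^(87.652/10)+10^(69.213/10)) = 87.71 dB SPL.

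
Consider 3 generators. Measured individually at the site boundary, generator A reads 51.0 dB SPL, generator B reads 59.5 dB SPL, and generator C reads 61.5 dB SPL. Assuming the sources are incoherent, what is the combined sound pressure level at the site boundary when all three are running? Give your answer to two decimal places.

Add the sources as powers (linear), then convert back to dB:
L_total = 10·log₁₀(10^(51.0/10) + 10^(59.5/10) + 10^(61.5/10)) = 10·log₁₀(2430000) = 63.86 dB SPL.

63.86 dB SPL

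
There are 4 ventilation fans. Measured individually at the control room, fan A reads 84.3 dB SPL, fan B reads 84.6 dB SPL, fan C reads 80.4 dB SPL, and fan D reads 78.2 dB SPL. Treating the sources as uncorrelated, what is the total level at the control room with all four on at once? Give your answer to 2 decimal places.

Uncorrelated sources add in intensity (power), not in dB.
L_total = 10·log₁₀(10^(84.3/10) + 10^(84.6/10) + 10^(80.4/10) + 10^(78.2/10)) = 10·log₁₀(733300000) = 88.65 dB SPL.

88.65 dB SPL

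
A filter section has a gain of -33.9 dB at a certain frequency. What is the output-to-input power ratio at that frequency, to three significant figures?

0.000407

Power ratio = 10^(dB/10).
10^(-33.9/10) = 10^(-3.390) = 0.000407.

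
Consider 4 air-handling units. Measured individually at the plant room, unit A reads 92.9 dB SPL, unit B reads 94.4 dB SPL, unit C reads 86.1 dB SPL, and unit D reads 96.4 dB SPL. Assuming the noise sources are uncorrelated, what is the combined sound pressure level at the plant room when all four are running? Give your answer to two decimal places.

Add the sources as powers (linear), then convert back to dB:
L_total = 10·log₁₀(10^(92.9/10) + 10^(94.4/10) + 10^(86.1/10) + 10^(96.4/10)) = 10·log₁₀(9477000000) = 99.77 dB SPL.

99.77 dB SPL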